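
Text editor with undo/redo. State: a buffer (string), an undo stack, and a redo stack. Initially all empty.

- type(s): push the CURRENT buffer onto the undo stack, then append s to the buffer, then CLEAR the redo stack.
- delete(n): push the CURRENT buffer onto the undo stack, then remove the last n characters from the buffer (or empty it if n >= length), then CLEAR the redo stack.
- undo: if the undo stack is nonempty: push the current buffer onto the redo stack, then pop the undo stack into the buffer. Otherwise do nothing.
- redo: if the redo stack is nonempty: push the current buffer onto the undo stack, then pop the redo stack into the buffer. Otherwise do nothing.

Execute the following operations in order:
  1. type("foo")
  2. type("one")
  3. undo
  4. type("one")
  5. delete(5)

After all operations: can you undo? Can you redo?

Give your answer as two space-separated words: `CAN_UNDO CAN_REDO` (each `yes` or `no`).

Answer: yes no

Derivation:
After op 1 (type): buf='foo' undo_depth=1 redo_depth=0
After op 2 (type): buf='fooone' undo_depth=2 redo_depth=0
After op 3 (undo): buf='foo' undo_depth=1 redo_depth=1
After op 4 (type): buf='fooone' undo_depth=2 redo_depth=0
After op 5 (delete): buf='f' undo_depth=3 redo_depth=0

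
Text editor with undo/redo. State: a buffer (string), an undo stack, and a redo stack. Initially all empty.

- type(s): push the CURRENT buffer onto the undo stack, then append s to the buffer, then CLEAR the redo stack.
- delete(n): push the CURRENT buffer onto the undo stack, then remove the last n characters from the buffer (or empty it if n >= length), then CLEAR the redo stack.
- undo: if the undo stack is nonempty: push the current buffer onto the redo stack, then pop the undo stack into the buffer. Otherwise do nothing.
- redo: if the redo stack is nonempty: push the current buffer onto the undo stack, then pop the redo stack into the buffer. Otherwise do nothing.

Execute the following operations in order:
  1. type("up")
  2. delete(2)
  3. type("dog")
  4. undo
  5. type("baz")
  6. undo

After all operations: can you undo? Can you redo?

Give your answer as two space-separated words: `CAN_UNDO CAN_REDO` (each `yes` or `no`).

Answer: yes yes

Derivation:
After op 1 (type): buf='up' undo_depth=1 redo_depth=0
After op 2 (delete): buf='(empty)' undo_depth=2 redo_depth=0
After op 3 (type): buf='dog' undo_depth=3 redo_depth=0
After op 4 (undo): buf='(empty)' undo_depth=2 redo_depth=1
After op 5 (type): buf='baz' undo_depth=3 redo_depth=0
After op 6 (undo): buf='(empty)' undo_depth=2 redo_depth=1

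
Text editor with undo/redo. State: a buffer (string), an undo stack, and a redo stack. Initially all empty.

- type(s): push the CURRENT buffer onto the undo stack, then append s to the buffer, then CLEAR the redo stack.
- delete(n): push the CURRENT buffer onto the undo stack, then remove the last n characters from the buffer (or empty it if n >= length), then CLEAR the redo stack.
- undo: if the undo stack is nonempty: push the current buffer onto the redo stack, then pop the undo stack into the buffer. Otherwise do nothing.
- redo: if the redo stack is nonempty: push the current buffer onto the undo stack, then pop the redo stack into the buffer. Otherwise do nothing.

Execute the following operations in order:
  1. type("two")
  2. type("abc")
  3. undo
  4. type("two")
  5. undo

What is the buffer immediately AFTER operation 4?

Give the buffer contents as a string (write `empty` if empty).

Answer: twotwo

Derivation:
After op 1 (type): buf='two' undo_depth=1 redo_depth=0
After op 2 (type): buf='twoabc' undo_depth=2 redo_depth=0
After op 3 (undo): buf='two' undo_depth=1 redo_depth=1
After op 4 (type): buf='twotwo' undo_depth=2 redo_depth=0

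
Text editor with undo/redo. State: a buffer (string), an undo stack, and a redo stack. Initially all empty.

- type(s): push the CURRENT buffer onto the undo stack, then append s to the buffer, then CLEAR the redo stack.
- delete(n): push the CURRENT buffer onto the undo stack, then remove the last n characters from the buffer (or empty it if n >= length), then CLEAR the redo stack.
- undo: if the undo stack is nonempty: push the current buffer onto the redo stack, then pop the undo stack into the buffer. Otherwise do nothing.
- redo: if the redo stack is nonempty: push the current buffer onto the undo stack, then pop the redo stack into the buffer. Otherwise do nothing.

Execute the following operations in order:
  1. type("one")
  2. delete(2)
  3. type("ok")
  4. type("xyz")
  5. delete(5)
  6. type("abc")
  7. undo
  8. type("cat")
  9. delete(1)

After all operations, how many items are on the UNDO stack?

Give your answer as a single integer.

After op 1 (type): buf='one' undo_depth=1 redo_depth=0
After op 2 (delete): buf='o' undo_depth=2 redo_depth=0
After op 3 (type): buf='ook' undo_depth=3 redo_depth=0
After op 4 (type): buf='ookxyz' undo_depth=4 redo_depth=0
After op 5 (delete): buf='o' undo_depth=5 redo_depth=0
After op 6 (type): buf='oabc' undo_depth=6 redo_depth=0
After op 7 (undo): buf='o' undo_depth=5 redo_depth=1
After op 8 (type): buf='ocat' undo_depth=6 redo_depth=0
After op 9 (delete): buf='oca' undo_depth=7 redo_depth=0

Answer: 7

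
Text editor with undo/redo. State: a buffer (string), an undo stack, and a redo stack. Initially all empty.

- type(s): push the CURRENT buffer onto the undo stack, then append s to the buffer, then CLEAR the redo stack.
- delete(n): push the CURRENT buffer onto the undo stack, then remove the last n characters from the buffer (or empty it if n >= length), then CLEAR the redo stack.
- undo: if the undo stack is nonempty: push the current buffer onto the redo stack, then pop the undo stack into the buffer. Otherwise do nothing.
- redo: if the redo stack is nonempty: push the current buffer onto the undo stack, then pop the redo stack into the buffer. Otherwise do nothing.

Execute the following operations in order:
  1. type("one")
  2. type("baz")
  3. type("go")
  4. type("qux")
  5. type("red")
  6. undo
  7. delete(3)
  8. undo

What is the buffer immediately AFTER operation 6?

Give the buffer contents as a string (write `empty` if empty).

Answer: onebazgoqux

Derivation:
After op 1 (type): buf='one' undo_depth=1 redo_depth=0
After op 2 (type): buf='onebaz' undo_depth=2 redo_depth=0
After op 3 (type): buf='onebazgo' undo_depth=3 redo_depth=0
After op 4 (type): buf='onebazgoqux' undo_depth=4 redo_depth=0
After op 5 (type): buf='onebazgoquxred' undo_depth=5 redo_depth=0
After op 6 (undo): buf='onebazgoqux' undo_depth=4 redo_depth=1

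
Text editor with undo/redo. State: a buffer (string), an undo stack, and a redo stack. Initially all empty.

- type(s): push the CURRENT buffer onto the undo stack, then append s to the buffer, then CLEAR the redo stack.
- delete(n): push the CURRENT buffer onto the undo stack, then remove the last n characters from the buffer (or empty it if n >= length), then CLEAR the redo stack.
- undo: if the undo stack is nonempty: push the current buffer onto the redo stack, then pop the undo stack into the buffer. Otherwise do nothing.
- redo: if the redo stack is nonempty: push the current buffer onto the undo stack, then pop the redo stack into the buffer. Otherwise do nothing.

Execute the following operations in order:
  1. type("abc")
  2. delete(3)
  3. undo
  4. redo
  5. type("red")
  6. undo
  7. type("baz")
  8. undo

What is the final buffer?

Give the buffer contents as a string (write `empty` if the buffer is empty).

After op 1 (type): buf='abc' undo_depth=1 redo_depth=0
After op 2 (delete): buf='(empty)' undo_depth=2 redo_depth=0
After op 3 (undo): buf='abc' undo_depth=1 redo_depth=1
After op 4 (redo): buf='(empty)' undo_depth=2 redo_depth=0
After op 5 (type): buf='red' undo_depth=3 redo_depth=0
After op 6 (undo): buf='(empty)' undo_depth=2 redo_depth=1
After op 7 (type): buf='baz' undo_depth=3 redo_depth=0
After op 8 (undo): buf='(empty)' undo_depth=2 redo_depth=1

Answer: empty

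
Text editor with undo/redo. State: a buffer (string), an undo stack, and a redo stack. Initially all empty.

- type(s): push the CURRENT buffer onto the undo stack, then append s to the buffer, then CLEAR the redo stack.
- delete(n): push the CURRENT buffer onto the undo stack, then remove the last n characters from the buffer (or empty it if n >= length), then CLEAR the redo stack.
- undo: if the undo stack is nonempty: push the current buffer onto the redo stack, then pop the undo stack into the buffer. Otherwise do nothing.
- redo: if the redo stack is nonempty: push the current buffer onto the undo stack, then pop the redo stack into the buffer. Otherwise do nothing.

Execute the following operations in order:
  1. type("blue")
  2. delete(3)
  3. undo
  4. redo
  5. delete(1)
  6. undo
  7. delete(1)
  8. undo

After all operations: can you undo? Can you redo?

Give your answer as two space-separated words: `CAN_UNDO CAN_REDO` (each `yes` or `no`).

After op 1 (type): buf='blue' undo_depth=1 redo_depth=0
After op 2 (delete): buf='b' undo_depth=2 redo_depth=0
After op 3 (undo): buf='blue' undo_depth=1 redo_depth=1
After op 4 (redo): buf='b' undo_depth=2 redo_depth=0
After op 5 (delete): buf='(empty)' undo_depth=3 redo_depth=0
After op 6 (undo): buf='b' undo_depth=2 redo_depth=1
After op 7 (delete): buf='(empty)' undo_depth=3 redo_depth=0
After op 8 (undo): buf='b' undo_depth=2 redo_depth=1

Answer: yes yes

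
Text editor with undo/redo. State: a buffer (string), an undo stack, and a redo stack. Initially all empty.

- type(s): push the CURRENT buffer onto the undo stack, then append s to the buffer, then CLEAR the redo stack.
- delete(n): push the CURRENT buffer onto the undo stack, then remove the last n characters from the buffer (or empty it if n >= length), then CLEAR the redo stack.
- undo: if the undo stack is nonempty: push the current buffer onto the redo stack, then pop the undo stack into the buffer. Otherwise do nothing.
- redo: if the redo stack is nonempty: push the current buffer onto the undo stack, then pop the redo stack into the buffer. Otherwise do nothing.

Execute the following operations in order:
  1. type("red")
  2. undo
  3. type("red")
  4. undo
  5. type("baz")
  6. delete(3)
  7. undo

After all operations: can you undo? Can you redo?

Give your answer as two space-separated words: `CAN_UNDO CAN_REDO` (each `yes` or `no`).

After op 1 (type): buf='red' undo_depth=1 redo_depth=0
After op 2 (undo): buf='(empty)' undo_depth=0 redo_depth=1
After op 3 (type): buf='red' undo_depth=1 redo_depth=0
After op 4 (undo): buf='(empty)' undo_depth=0 redo_depth=1
After op 5 (type): buf='baz' undo_depth=1 redo_depth=0
After op 6 (delete): buf='(empty)' undo_depth=2 redo_depth=0
After op 7 (undo): buf='baz' undo_depth=1 redo_depth=1

Answer: yes yes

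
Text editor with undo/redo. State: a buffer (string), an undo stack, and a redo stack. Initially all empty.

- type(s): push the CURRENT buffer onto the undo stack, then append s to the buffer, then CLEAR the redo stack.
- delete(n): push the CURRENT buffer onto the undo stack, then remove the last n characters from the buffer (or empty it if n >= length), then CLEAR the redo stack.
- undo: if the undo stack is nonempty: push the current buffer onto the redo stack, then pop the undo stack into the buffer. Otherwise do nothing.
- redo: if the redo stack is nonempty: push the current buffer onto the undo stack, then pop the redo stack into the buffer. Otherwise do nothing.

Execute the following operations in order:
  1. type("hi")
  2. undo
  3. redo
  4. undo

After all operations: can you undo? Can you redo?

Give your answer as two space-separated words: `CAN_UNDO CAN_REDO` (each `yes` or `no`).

Answer: no yes

Derivation:
After op 1 (type): buf='hi' undo_depth=1 redo_depth=0
After op 2 (undo): buf='(empty)' undo_depth=0 redo_depth=1
After op 3 (redo): buf='hi' undo_depth=1 redo_depth=0
After op 4 (undo): buf='(empty)' undo_depth=0 redo_depth=1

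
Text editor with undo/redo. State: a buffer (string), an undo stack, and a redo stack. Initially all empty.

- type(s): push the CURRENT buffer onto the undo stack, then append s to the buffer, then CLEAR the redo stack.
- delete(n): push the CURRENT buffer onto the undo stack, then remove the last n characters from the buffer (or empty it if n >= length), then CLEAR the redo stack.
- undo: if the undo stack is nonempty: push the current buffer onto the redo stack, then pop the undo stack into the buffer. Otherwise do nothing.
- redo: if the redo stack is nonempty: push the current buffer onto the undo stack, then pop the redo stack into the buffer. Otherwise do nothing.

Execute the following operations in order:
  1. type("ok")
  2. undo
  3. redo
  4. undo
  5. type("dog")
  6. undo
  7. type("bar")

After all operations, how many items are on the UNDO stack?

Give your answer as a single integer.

Answer: 1

Derivation:
After op 1 (type): buf='ok' undo_depth=1 redo_depth=0
After op 2 (undo): buf='(empty)' undo_depth=0 redo_depth=1
After op 3 (redo): buf='ok' undo_depth=1 redo_depth=0
After op 4 (undo): buf='(empty)' undo_depth=0 redo_depth=1
After op 5 (type): buf='dog' undo_depth=1 redo_depth=0
After op 6 (undo): buf='(empty)' undo_depth=0 redo_depth=1
After op 7 (type): buf='bar' undo_depth=1 redo_depth=0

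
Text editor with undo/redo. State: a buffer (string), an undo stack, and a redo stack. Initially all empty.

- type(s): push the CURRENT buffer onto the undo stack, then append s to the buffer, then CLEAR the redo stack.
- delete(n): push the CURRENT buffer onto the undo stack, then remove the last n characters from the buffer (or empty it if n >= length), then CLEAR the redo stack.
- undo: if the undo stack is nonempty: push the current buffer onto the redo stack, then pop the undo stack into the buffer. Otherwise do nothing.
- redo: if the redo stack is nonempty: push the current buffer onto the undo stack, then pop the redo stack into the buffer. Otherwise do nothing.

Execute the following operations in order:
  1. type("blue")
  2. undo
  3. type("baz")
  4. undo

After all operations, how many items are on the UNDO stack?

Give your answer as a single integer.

Answer: 0

Derivation:
After op 1 (type): buf='blue' undo_depth=1 redo_depth=0
After op 2 (undo): buf='(empty)' undo_depth=0 redo_depth=1
After op 3 (type): buf='baz' undo_depth=1 redo_depth=0
After op 4 (undo): buf='(empty)' undo_depth=0 redo_depth=1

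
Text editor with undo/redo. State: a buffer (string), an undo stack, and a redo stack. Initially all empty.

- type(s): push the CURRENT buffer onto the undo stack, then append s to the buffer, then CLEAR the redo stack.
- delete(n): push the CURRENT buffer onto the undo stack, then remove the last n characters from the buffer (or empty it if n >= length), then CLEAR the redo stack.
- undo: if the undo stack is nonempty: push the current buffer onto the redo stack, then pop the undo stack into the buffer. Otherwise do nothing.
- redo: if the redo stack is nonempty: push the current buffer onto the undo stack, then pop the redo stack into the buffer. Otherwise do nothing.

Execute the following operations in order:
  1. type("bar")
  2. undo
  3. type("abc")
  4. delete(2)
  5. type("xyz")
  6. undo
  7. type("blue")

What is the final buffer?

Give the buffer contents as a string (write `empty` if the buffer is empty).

Answer: ablue

Derivation:
After op 1 (type): buf='bar' undo_depth=1 redo_depth=0
After op 2 (undo): buf='(empty)' undo_depth=0 redo_depth=1
After op 3 (type): buf='abc' undo_depth=1 redo_depth=0
After op 4 (delete): buf='a' undo_depth=2 redo_depth=0
After op 5 (type): buf='axyz' undo_depth=3 redo_depth=0
After op 6 (undo): buf='a' undo_depth=2 redo_depth=1
After op 7 (type): buf='ablue' undo_depth=3 redo_depth=0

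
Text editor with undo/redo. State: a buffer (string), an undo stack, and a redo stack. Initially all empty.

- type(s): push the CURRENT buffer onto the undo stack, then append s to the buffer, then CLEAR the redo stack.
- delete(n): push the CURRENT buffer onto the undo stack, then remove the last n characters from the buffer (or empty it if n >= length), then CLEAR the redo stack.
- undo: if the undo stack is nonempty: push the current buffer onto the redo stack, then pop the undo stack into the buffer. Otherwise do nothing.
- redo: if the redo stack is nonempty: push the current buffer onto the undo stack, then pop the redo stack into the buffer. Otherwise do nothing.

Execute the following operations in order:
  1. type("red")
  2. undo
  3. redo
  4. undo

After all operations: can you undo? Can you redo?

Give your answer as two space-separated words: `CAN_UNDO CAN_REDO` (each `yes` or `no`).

Answer: no yes

Derivation:
After op 1 (type): buf='red' undo_depth=1 redo_depth=0
After op 2 (undo): buf='(empty)' undo_depth=0 redo_depth=1
After op 3 (redo): buf='red' undo_depth=1 redo_depth=0
After op 4 (undo): buf='(empty)' undo_depth=0 redo_depth=1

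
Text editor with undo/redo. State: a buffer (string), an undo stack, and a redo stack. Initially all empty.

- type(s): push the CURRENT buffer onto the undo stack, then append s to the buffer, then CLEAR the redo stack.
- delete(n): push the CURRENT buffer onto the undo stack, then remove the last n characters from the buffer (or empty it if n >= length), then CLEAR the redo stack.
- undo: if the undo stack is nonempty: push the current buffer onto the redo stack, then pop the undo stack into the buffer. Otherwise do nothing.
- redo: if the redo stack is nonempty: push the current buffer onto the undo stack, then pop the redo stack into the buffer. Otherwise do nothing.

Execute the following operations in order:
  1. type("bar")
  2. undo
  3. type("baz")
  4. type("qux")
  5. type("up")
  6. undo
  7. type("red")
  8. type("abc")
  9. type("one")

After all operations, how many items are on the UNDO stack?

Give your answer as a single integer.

After op 1 (type): buf='bar' undo_depth=1 redo_depth=0
After op 2 (undo): buf='(empty)' undo_depth=0 redo_depth=1
After op 3 (type): buf='baz' undo_depth=1 redo_depth=0
After op 4 (type): buf='bazqux' undo_depth=2 redo_depth=0
After op 5 (type): buf='bazquxup' undo_depth=3 redo_depth=0
After op 6 (undo): buf='bazqux' undo_depth=2 redo_depth=1
After op 7 (type): buf='bazquxred' undo_depth=3 redo_depth=0
After op 8 (type): buf='bazquxredabc' undo_depth=4 redo_depth=0
After op 9 (type): buf='bazquxredabcone' undo_depth=5 redo_depth=0

Answer: 5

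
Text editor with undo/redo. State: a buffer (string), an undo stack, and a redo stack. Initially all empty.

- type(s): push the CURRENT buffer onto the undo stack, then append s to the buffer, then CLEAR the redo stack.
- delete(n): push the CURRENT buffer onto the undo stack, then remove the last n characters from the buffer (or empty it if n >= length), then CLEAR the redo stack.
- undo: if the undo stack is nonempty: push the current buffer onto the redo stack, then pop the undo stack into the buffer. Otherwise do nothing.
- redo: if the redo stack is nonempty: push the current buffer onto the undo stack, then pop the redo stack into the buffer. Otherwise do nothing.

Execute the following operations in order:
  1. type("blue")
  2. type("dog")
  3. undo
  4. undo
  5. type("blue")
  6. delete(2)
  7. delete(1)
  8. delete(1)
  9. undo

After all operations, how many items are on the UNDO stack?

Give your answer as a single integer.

After op 1 (type): buf='blue' undo_depth=1 redo_depth=0
After op 2 (type): buf='bluedog' undo_depth=2 redo_depth=0
After op 3 (undo): buf='blue' undo_depth=1 redo_depth=1
After op 4 (undo): buf='(empty)' undo_depth=0 redo_depth=2
After op 5 (type): buf='blue' undo_depth=1 redo_depth=0
After op 6 (delete): buf='bl' undo_depth=2 redo_depth=0
After op 7 (delete): buf='b' undo_depth=3 redo_depth=0
After op 8 (delete): buf='(empty)' undo_depth=4 redo_depth=0
After op 9 (undo): buf='b' undo_depth=3 redo_depth=1

Answer: 3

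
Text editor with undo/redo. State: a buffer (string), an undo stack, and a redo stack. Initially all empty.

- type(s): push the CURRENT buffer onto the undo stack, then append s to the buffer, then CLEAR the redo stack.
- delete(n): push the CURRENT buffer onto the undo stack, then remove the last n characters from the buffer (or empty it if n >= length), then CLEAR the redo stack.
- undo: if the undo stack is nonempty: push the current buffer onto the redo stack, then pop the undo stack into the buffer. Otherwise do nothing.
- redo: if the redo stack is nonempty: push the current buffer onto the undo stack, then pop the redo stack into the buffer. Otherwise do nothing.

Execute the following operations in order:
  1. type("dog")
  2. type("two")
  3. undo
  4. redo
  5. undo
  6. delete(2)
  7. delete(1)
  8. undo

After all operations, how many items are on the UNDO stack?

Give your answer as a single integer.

After op 1 (type): buf='dog' undo_depth=1 redo_depth=0
After op 2 (type): buf='dogtwo' undo_depth=2 redo_depth=0
After op 3 (undo): buf='dog' undo_depth=1 redo_depth=1
After op 4 (redo): buf='dogtwo' undo_depth=2 redo_depth=0
After op 5 (undo): buf='dog' undo_depth=1 redo_depth=1
After op 6 (delete): buf='d' undo_depth=2 redo_depth=0
After op 7 (delete): buf='(empty)' undo_depth=3 redo_depth=0
After op 8 (undo): buf='d' undo_depth=2 redo_depth=1

Answer: 2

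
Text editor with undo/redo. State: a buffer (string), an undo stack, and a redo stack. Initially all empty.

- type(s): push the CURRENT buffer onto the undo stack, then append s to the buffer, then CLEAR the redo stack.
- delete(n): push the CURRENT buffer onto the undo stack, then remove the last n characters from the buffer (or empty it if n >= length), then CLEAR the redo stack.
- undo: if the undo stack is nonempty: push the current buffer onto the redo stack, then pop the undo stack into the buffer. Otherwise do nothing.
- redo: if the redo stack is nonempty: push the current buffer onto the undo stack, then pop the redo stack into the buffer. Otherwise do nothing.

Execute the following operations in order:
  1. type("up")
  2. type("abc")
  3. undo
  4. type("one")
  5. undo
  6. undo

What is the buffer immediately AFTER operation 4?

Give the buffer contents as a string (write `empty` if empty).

Answer: upone

Derivation:
After op 1 (type): buf='up' undo_depth=1 redo_depth=0
After op 2 (type): buf='upabc' undo_depth=2 redo_depth=0
After op 3 (undo): buf='up' undo_depth=1 redo_depth=1
After op 4 (type): buf='upone' undo_depth=2 redo_depth=0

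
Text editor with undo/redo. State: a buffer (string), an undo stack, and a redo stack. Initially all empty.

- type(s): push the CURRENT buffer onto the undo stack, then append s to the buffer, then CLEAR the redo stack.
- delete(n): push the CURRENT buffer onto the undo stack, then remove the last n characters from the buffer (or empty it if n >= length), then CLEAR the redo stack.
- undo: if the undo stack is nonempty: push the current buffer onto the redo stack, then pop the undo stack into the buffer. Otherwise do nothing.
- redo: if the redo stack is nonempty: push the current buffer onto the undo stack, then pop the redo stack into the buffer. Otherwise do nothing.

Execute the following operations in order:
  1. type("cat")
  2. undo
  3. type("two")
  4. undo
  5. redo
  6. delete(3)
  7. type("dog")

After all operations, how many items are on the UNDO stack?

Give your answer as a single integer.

After op 1 (type): buf='cat' undo_depth=1 redo_depth=0
After op 2 (undo): buf='(empty)' undo_depth=0 redo_depth=1
After op 3 (type): buf='two' undo_depth=1 redo_depth=0
After op 4 (undo): buf='(empty)' undo_depth=0 redo_depth=1
After op 5 (redo): buf='two' undo_depth=1 redo_depth=0
After op 6 (delete): buf='(empty)' undo_depth=2 redo_depth=0
After op 7 (type): buf='dog' undo_depth=3 redo_depth=0

Answer: 3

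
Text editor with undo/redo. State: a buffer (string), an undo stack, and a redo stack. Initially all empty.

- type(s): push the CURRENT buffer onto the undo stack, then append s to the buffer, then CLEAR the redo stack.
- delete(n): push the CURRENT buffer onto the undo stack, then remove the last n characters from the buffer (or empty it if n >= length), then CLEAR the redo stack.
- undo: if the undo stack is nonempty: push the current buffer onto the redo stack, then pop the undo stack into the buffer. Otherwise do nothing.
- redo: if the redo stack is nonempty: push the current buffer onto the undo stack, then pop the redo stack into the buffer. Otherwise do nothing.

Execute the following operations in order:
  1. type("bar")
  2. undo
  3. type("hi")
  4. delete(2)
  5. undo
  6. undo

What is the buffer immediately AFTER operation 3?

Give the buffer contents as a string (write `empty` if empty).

After op 1 (type): buf='bar' undo_depth=1 redo_depth=0
After op 2 (undo): buf='(empty)' undo_depth=0 redo_depth=1
After op 3 (type): buf='hi' undo_depth=1 redo_depth=0

Answer: hi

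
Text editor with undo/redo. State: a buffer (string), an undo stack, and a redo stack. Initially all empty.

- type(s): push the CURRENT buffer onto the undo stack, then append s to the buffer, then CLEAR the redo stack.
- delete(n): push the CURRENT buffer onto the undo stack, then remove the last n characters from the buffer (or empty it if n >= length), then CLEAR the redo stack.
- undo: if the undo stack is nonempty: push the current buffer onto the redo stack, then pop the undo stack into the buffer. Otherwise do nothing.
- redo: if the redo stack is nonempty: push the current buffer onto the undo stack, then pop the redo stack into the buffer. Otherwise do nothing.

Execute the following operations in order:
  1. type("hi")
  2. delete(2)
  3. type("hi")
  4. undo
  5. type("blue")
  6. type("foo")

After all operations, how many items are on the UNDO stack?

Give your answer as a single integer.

Answer: 4

Derivation:
After op 1 (type): buf='hi' undo_depth=1 redo_depth=0
After op 2 (delete): buf='(empty)' undo_depth=2 redo_depth=0
After op 3 (type): buf='hi' undo_depth=3 redo_depth=0
After op 4 (undo): buf='(empty)' undo_depth=2 redo_depth=1
After op 5 (type): buf='blue' undo_depth=3 redo_depth=0
After op 6 (type): buf='bluefoo' undo_depth=4 redo_depth=0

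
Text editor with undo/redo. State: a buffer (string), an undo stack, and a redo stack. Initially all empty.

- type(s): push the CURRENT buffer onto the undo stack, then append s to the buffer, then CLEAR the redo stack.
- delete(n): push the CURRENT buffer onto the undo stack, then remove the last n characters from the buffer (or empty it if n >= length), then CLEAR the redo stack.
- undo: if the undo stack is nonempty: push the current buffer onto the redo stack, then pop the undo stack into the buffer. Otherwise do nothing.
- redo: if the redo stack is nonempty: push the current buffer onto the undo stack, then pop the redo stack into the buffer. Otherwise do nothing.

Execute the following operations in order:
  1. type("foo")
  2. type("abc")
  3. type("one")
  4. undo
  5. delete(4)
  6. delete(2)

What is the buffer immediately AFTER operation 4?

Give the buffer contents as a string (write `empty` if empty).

After op 1 (type): buf='foo' undo_depth=1 redo_depth=0
After op 2 (type): buf='fooabc' undo_depth=2 redo_depth=0
After op 3 (type): buf='fooabcone' undo_depth=3 redo_depth=0
After op 4 (undo): buf='fooabc' undo_depth=2 redo_depth=1

Answer: fooabc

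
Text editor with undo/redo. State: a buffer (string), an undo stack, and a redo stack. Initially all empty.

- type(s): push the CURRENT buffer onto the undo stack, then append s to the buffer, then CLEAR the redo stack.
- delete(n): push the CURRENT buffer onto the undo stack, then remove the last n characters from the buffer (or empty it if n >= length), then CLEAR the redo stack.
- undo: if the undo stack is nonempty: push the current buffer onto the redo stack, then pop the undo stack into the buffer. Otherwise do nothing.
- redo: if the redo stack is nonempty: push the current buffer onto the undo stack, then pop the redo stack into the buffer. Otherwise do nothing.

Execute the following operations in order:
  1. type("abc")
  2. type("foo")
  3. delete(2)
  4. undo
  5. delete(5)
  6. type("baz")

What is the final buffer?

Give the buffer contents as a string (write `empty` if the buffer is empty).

After op 1 (type): buf='abc' undo_depth=1 redo_depth=0
After op 2 (type): buf='abcfoo' undo_depth=2 redo_depth=0
After op 3 (delete): buf='abcf' undo_depth=3 redo_depth=0
After op 4 (undo): buf='abcfoo' undo_depth=2 redo_depth=1
After op 5 (delete): buf='a' undo_depth=3 redo_depth=0
After op 6 (type): buf='abaz' undo_depth=4 redo_depth=0

Answer: abaz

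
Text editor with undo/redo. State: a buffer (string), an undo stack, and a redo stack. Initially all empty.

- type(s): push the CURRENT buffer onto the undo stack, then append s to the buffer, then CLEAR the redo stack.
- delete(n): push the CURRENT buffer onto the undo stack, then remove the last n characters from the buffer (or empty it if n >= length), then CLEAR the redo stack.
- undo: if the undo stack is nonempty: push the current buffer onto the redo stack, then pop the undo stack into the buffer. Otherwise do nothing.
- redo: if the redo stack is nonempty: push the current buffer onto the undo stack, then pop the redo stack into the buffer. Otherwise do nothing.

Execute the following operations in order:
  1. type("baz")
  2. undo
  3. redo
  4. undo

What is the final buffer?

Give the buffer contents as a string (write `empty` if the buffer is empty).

After op 1 (type): buf='baz' undo_depth=1 redo_depth=0
After op 2 (undo): buf='(empty)' undo_depth=0 redo_depth=1
After op 3 (redo): buf='baz' undo_depth=1 redo_depth=0
After op 4 (undo): buf='(empty)' undo_depth=0 redo_depth=1

Answer: empty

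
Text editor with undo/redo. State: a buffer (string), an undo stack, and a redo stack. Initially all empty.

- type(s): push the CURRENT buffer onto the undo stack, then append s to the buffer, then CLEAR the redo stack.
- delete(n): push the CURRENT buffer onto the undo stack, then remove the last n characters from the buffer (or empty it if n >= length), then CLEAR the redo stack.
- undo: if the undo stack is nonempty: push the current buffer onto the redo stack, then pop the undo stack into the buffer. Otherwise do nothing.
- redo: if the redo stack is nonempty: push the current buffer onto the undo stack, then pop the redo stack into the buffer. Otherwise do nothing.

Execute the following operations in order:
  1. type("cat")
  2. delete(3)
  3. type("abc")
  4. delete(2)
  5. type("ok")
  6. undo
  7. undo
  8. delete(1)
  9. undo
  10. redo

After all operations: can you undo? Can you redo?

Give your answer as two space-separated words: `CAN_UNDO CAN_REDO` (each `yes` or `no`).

After op 1 (type): buf='cat' undo_depth=1 redo_depth=0
After op 2 (delete): buf='(empty)' undo_depth=2 redo_depth=0
After op 3 (type): buf='abc' undo_depth=3 redo_depth=0
After op 4 (delete): buf='a' undo_depth=4 redo_depth=0
After op 5 (type): buf='aok' undo_depth=5 redo_depth=0
After op 6 (undo): buf='a' undo_depth=4 redo_depth=1
After op 7 (undo): buf='abc' undo_depth=3 redo_depth=2
After op 8 (delete): buf='ab' undo_depth=4 redo_depth=0
After op 9 (undo): buf='abc' undo_depth=3 redo_depth=1
After op 10 (redo): buf='ab' undo_depth=4 redo_depth=0

Answer: yes no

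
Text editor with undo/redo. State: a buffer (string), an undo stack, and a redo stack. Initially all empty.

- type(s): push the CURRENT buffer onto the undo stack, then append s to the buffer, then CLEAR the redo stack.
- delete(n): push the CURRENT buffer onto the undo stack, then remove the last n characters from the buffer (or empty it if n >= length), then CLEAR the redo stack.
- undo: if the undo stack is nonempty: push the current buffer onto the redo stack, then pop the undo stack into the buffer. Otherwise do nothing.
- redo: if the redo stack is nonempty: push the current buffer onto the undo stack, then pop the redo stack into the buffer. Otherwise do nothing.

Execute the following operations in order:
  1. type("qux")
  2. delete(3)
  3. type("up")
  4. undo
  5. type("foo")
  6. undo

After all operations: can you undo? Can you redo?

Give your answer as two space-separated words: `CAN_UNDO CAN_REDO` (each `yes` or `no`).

Answer: yes yes

Derivation:
After op 1 (type): buf='qux' undo_depth=1 redo_depth=0
After op 2 (delete): buf='(empty)' undo_depth=2 redo_depth=0
After op 3 (type): buf='up' undo_depth=3 redo_depth=0
After op 4 (undo): buf='(empty)' undo_depth=2 redo_depth=1
After op 5 (type): buf='foo' undo_depth=3 redo_depth=0
After op 6 (undo): buf='(empty)' undo_depth=2 redo_depth=1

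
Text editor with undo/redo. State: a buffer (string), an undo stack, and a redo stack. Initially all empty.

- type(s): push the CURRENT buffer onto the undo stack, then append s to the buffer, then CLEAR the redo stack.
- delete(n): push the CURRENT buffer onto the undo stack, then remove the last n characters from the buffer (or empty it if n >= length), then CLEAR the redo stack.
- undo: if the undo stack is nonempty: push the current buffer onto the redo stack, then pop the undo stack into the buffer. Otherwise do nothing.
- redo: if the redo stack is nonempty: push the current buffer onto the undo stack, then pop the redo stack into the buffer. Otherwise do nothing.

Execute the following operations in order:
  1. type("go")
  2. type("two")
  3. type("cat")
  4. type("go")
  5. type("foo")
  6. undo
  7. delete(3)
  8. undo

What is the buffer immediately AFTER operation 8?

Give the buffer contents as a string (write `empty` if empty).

After op 1 (type): buf='go' undo_depth=1 redo_depth=0
After op 2 (type): buf='gotwo' undo_depth=2 redo_depth=0
After op 3 (type): buf='gotwocat' undo_depth=3 redo_depth=0
After op 4 (type): buf='gotwocatgo' undo_depth=4 redo_depth=0
After op 5 (type): buf='gotwocatgofoo' undo_depth=5 redo_depth=0
After op 6 (undo): buf='gotwocatgo' undo_depth=4 redo_depth=1
After op 7 (delete): buf='gotwoca' undo_depth=5 redo_depth=0
After op 8 (undo): buf='gotwocatgo' undo_depth=4 redo_depth=1

Answer: gotwocatgo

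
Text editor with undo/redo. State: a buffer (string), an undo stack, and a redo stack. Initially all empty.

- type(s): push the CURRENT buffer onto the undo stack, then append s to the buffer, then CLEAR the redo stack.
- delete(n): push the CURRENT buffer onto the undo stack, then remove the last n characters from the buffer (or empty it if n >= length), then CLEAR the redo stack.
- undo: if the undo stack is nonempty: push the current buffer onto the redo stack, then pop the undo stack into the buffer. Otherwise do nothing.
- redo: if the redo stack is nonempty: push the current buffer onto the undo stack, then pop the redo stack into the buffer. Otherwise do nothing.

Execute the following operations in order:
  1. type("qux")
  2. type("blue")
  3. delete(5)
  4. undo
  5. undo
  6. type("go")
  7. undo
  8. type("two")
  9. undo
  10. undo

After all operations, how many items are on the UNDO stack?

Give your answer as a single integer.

After op 1 (type): buf='qux' undo_depth=1 redo_depth=0
After op 2 (type): buf='quxblue' undo_depth=2 redo_depth=0
After op 3 (delete): buf='qu' undo_depth=3 redo_depth=0
After op 4 (undo): buf='quxblue' undo_depth=2 redo_depth=1
After op 5 (undo): buf='qux' undo_depth=1 redo_depth=2
After op 6 (type): buf='quxgo' undo_depth=2 redo_depth=0
After op 7 (undo): buf='qux' undo_depth=1 redo_depth=1
After op 8 (type): buf='quxtwo' undo_depth=2 redo_depth=0
After op 9 (undo): buf='qux' undo_depth=1 redo_depth=1
After op 10 (undo): buf='(empty)' undo_depth=0 redo_depth=2

Answer: 0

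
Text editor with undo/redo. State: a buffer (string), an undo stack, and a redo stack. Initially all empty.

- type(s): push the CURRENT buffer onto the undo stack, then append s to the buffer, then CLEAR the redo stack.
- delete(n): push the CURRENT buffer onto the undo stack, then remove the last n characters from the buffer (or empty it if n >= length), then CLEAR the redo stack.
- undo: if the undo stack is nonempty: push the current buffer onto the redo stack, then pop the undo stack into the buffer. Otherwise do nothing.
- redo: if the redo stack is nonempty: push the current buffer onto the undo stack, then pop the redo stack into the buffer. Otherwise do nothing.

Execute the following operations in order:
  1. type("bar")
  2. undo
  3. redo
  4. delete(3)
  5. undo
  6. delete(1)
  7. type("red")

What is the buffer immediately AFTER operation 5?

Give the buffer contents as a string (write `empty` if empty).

After op 1 (type): buf='bar' undo_depth=1 redo_depth=0
After op 2 (undo): buf='(empty)' undo_depth=0 redo_depth=1
After op 3 (redo): buf='bar' undo_depth=1 redo_depth=0
After op 4 (delete): buf='(empty)' undo_depth=2 redo_depth=0
After op 5 (undo): buf='bar' undo_depth=1 redo_depth=1

Answer: bar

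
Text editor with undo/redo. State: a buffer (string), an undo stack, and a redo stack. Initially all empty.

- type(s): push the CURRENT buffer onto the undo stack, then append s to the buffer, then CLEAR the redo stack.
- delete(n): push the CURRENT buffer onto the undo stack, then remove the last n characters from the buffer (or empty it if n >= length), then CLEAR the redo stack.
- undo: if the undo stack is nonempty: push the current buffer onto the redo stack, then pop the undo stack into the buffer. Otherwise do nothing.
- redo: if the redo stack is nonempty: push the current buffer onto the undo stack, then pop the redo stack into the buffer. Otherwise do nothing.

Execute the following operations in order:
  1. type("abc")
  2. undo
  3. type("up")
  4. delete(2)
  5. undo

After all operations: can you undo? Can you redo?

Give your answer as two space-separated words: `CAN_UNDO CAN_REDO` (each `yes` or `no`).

After op 1 (type): buf='abc' undo_depth=1 redo_depth=0
After op 2 (undo): buf='(empty)' undo_depth=0 redo_depth=1
After op 3 (type): buf='up' undo_depth=1 redo_depth=0
After op 4 (delete): buf='(empty)' undo_depth=2 redo_depth=0
After op 5 (undo): buf='up' undo_depth=1 redo_depth=1

Answer: yes yes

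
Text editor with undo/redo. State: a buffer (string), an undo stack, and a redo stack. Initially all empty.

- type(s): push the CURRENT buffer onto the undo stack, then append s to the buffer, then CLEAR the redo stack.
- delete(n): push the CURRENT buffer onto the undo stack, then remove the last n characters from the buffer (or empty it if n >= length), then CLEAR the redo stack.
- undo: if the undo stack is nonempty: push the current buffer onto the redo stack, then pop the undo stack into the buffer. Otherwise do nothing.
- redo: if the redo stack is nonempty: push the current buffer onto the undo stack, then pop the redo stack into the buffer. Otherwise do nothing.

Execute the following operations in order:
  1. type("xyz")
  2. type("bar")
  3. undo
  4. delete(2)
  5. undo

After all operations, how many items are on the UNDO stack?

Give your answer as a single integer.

Answer: 1

Derivation:
After op 1 (type): buf='xyz' undo_depth=1 redo_depth=0
After op 2 (type): buf='xyzbar' undo_depth=2 redo_depth=0
After op 3 (undo): buf='xyz' undo_depth=1 redo_depth=1
After op 4 (delete): buf='x' undo_depth=2 redo_depth=0
After op 5 (undo): buf='xyz' undo_depth=1 redo_depth=1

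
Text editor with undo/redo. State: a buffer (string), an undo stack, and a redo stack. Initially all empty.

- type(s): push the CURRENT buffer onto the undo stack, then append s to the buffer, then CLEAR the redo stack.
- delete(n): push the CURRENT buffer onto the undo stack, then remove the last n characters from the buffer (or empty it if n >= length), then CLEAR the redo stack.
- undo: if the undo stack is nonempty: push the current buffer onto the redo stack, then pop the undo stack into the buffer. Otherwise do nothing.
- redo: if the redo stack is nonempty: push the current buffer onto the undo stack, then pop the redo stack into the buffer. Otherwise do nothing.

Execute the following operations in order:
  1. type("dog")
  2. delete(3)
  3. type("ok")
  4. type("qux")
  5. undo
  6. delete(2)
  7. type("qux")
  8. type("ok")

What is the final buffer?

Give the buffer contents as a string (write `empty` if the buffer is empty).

After op 1 (type): buf='dog' undo_depth=1 redo_depth=0
After op 2 (delete): buf='(empty)' undo_depth=2 redo_depth=0
After op 3 (type): buf='ok' undo_depth=3 redo_depth=0
After op 4 (type): buf='okqux' undo_depth=4 redo_depth=0
After op 5 (undo): buf='ok' undo_depth=3 redo_depth=1
After op 6 (delete): buf='(empty)' undo_depth=4 redo_depth=0
After op 7 (type): buf='qux' undo_depth=5 redo_depth=0
After op 8 (type): buf='quxok' undo_depth=6 redo_depth=0

Answer: quxok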